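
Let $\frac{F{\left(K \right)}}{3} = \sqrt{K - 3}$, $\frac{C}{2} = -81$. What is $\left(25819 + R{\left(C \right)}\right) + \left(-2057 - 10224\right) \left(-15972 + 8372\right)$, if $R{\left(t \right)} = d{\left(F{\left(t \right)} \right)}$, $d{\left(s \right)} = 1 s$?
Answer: $93361419 + 3 i \sqrt{165} \approx 9.3361 \cdot 10^{7} + 38.536 i$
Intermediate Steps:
$C = -162$ ($C = 2 \left(-81\right) = -162$)
$F{\left(K \right)} = 3 \sqrt{-3 + K}$ ($F{\left(K \right)} = 3 \sqrt{K - 3} = 3 \sqrt{-3 + K}$)
$d{\left(s \right)} = s$
$R{\left(t \right)} = 3 \sqrt{-3 + t}$
$\left(25819 + R{\left(C \right)}\right) + \left(-2057 - 10224\right) \left(-15972 + 8372\right) = \left(25819 + 3 \sqrt{-3 - 162}\right) + \left(-2057 - 10224\right) \left(-15972 + 8372\right) = \left(25819 + 3 \sqrt{-165}\right) - -93335600 = \left(25819 + 3 i \sqrt{165}\right) + 93335600 = 93361419 + 3 i \sqrt{165}$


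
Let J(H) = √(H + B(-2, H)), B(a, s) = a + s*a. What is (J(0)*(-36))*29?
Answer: -1044*I*√2 ≈ -1476.4*I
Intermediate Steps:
B(a, s) = a + a*s
J(H) = √(-2 - H) (J(H) = √(H - 2*(1 + H)) = √(H + (-2 - 2*H)) = √(-2 - H))
(J(0)*(-36))*29 = (√(-2 - 1*0)*(-36))*29 = (√(-2 + 0)*(-36))*29 = (√(-2)*(-36))*29 = ((I*√2)*(-36))*29 = -36*I*√2*29 = -1044*I*√2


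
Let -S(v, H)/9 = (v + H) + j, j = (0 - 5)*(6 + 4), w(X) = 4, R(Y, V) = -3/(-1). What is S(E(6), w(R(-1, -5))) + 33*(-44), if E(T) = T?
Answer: -1092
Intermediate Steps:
R(Y, V) = 3 (R(Y, V) = -3*(-1) = 3)
j = -50 (j = -5*10 = -50)
S(v, H) = 450 - 9*H - 9*v (S(v, H) = -9*((v + H) - 50) = -9*((H + v) - 50) = -9*(-50 + H + v) = 450 - 9*H - 9*v)
S(E(6), w(R(-1, -5))) + 33*(-44) = (450 - 9*4 - 9*6) + 33*(-44) = (450 - 36 - 54) - 1452 = 360 - 1452 = -1092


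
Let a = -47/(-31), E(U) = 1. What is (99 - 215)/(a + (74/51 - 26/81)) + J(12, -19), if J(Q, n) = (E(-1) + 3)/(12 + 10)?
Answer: -1870438/42845 ≈ -43.656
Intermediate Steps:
a = 47/31 (a = -47*(-1/31) = 47/31 ≈ 1.5161)
J(Q, n) = 2/11 (J(Q, n) = (1 + 3)/(12 + 10) = 4/22 = 4*(1/22) = 2/11)
(99 - 215)/(a + (74/51 - 26/81)) + J(12, -19) = (99 - 215)/(47/31 + (74/51 - 26/81)) + 2/11 = -116/(47/31 + (74*(1/51) - 26*1/81)) + 2/11 = -116/(47/31 + (74/51 - 26/81)) + 2/11 = -116/(47/31 + 1556/1377) + 2/11 = -116/112955/42687 + 2/11 = -116*42687/112955 + 2/11 = -170748/3895 + 2/11 = -1870438/42845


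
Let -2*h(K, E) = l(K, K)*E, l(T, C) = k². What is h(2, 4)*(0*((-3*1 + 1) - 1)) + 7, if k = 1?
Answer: 7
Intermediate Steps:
l(T, C) = 1 (l(T, C) = 1² = 1)
h(K, E) = -E/2
h(2, 4)*(0*((-3*1 + 1) - 1)) + 7 = (-½*4)*(0*((-3*1 + 1) - 1)) + 7 = -0*((-3 + 1) - 1) + 7 = -0*(-2 - 1) + 7 = -0*(-3) + 7 = -2*0 + 7 = 0 + 7 = 7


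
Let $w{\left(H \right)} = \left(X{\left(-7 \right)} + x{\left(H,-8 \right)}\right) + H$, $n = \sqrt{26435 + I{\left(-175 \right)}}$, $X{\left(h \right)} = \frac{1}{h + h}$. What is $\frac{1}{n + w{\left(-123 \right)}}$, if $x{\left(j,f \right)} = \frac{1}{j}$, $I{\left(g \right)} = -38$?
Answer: $\frac{364965846}{33354766499} + \frac{8895852 \sqrt{2933}}{33354766499} \approx 0.025386$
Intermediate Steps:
$X{\left(h \right)} = \frac{1}{2 h}$
$n = 3 \sqrt{2933}$ ($n = \sqrt{26435 - 38} = \sqrt{26397} = 3 \sqrt{2933} \approx 162.47$)
$w{\left(H \right)} = - \frac{1}{14} + H + \frac{1}{H}$ ($w{\left(H \right)} = \left(\frac{1}{2 \left(-7\right)} + \frac{1}{H}\right) + H = \left(\frac{1}{2} \left(- \frac{1}{7}\right) + \frac{1}{H}\right) + H = \left(- \frac{1}{14} + \frac{1}{H}\right) + H = - \frac{1}{14} + H + \frac{1}{H}$)
$\frac{1}{n + w{\left(-123 \right)}} = \frac{1}{3 \sqrt{2933} - \left(\frac{1723}{14} + \frac{1}{123}\right)} = \frac{1}{3 \sqrt{2933} - \frac{211943}{1722}} = \frac{1}{- \frac{211943}{1722} + 3 \sqrt{2933}}$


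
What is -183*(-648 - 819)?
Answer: 268461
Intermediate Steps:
-183*(-648 - 819) = -183*(-1467) = 268461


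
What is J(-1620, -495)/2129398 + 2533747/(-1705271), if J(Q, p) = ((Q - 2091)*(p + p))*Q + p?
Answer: -10154660680091251/3631200656858 ≈ -2796.5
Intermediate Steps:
J(Q, p) = p + 2*Q*p*(-2091 + Q) (J(Q, p) = ((-2091 + Q)*(2*p))*Q + p = (2*p*(-2091 + Q))*Q + p = 2*Q*p*(-2091 + Q) + p = p + 2*Q*p*(-2091 + Q))
J(-1620, -495)/2129398 + 2533747/(-1705271) = -495*(1 - 4182*(-1620) + 2*(-1620)²)/2129398 + 2533747/(-1705271) = -495*(1 + 6774840 + 2*2624400)*(1/2129398) + 2533747*(-1/1705271) = -495*(1 + 6774840 + 5248800)*(1/2129398) - 2533747/1705271 = -495*12023641*(1/2129398) - 2533747/1705271 = -5951702295*1/2129398 - 2533747/1705271 = -5951702295/2129398 - 2533747/1705271 = -10154660680091251/3631200656858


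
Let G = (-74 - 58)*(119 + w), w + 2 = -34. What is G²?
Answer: 120033936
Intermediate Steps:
w = -36 (w = -2 - 34 = -36)
G = -10956 (G = (-74 - 58)*(119 - 36) = -132*83 = -10956)
G² = (-10956)² = 120033936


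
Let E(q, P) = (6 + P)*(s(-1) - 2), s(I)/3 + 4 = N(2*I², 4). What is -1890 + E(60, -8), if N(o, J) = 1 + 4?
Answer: -1892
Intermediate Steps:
N(o, J) = 5
s(I) = 3 (s(I) = -12 + 3*5 = -12 + 15 = 3)
E(q, P) = 6 + P (E(q, P) = (6 + P)*(3 - 2) = (6 + P)*1 = 6 + P)
-1890 + E(60, -8) = -1890 + (6 - 8) = -1890 - 2 = -1892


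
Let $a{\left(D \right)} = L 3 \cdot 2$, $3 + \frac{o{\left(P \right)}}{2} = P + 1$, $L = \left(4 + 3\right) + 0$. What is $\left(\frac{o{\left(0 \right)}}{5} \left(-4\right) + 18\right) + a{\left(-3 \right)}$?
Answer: $\frac{316}{5} \approx 63.2$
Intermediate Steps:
$L = 7$ ($L = 7 + 0 = 7$)
$o{\left(P \right)} = -4 + 2 P$ ($o{\left(P \right)} = -6 + 2 \left(P + 1\right) = -6 + 2 \left(1 + P\right) = -6 + \left(2 + 2 P\right) = -4 + 2 P$)
$a{\left(D \right)} = 42$ ($a{\left(D \right)} = 7 \cdot 3 \cdot 2 = 21 \cdot 2 = 42$)
$\left(\frac{o{\left(0 \right)}}{5} \left(-4\right) + 18\right) + a{\left(-3 \right)} = \left(\frac{-4 + 2 \cdot 0}{5} \left(-4\right) + 18\right) + 42 = \left(\left(-4 + 0\right) \frac{1}{5} \left(-4\right) + 18\right) + 42 = \left(\left(-4\right) \frac{1}{5} \left(-4\right) + 18\right) + 42 = \left(\left(- \frac{4}{5}\right) \left(-4\right) + 18\right) + 42 = \left(\frac{16}{5} + 18\right) + 42 = \frac{106}{5} + 42 = \frac{316}{5}$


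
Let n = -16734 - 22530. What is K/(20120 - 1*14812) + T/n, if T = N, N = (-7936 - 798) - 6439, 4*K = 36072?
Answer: 108655259/52103328 ≈ 2.0854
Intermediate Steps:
K = 9018 (K = (¼)*36072 = 9018)
N = -15173 (N = -8734 - 6439 = -15173)
n = -39264
T = -15173
K/(20120 - 1*14812) + T/n = 9018/(20120 - 1*14812) - 15173/(-39264) = 9018/(20120 - 14812) - 15173*(-1/39264) = 9018/5308 + 15173/39264 = 9018*(1/5308) + 15173/39264 = 4509/2654 + 15173/39264 = 108655259/52103328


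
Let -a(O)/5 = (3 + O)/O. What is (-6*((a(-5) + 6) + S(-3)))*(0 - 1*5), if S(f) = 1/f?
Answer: 110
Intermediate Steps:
a(O) = -5*(3 + O)/O
(-6*((a(-5) + 6) + S(-3)))*(0 - 1*5) = (-6*(((-5 - 15/(-5)) + 6) + 1/(-3)))*(0 - 1*5) = (-6*(((-5 - 15*(-⅕)) + 6) - ⅓))*(0 - 5) = -6*(((-5 + 3) + 6) - ⅓)*(-5) = -6*((-2 + 6) - ⅓)*(-5) = -6*(4 - ⅓)*(-5) = -6*11/3*(-5) = -22*(-5) = 110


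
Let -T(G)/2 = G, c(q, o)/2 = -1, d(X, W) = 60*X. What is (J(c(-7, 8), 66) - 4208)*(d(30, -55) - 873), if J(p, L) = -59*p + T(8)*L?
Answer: -4770342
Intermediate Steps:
c(q, o) = -2 (c(q, o) = 2*(-1) = -2)
T(G) = -2*G
J(p, L) = -59*p - 16*L (J(p, L) = -59*p + (-2*8)*L = -59*p - 16*L)
(J(c(-7, 8), 66) - 4208)*(d(30, -55) - 873) = ((-59*(-2) - 16*66) - 4208)*(60*30 - 873) = ((118 - 1056) - 4208)*(1800 - 873) = (-938 - 4208)*927 = -5146*927 = -4770342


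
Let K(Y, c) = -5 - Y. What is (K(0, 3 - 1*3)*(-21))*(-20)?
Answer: -2100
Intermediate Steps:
(K(0, 3 - 1*3)*(-21))*(-20) = ((-5 - 1*0)*(-21))*(-20) = ((-5 + 0)*(-21))*(-20) = -5*(-21)*(-20) = 105*(-20) = -2100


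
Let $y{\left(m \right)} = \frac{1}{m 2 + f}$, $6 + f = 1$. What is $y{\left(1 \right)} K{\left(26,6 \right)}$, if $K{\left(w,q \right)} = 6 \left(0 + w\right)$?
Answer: $-52$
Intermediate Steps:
$f = -5$ ($f = -6 + 1 = -5$)
$K{\left(w,q \right)} = 6 w$
$y{\left(m \right)} = \frac{1}{-5 + 2 m}$ ($y{\left(m \right)} = \frac{1}{m 2 - 5} = \frac{1}{2 m - 5} = \frac{1}{-5 + 2 m}$)
$y{\left(1 \right)} K{\left(26,6 \right)} = \frac{6 \cdot 26}{-5 + 2 \cdot 1} = \frac{1}{-5 + 2} \cdot 156 = \frac{1}{-3} \cdot 156 = \left(- \frac{1}{3}\right) 156 = -52$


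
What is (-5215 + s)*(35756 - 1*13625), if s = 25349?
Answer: 445585554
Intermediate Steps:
(-5215 + s)*(35756 - 1*13625) = (-5215 + 25349)*(35756 - 1*13625) = 20134*(35756 - 13625) = 20134*22131 = 445585554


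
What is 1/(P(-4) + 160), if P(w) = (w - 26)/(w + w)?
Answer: 4/655 ≈ 0.0061069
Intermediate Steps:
P(w) = (-26 + w)/(2*w) (P(w) = (-26 + w)/((2*w)) = (-26 + w)*(1/(2*w)) = (-26 + w)/(2*w))
1/(P(-4) + 160) = 1/((½)*(-26 - 4)/(-4) + 160) = 1/((½)*(-¼)*(-30) + 160) = 1/(15/4 + 160) = 1/(655/4) = 4/655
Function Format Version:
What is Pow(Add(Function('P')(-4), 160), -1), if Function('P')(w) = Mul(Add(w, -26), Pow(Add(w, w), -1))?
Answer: Rational(4, 655) ≈ 0.0061069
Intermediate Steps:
Function('P')(w) = Mul(Rational(1, 2), Pow(w, -1), Add(-26, w)) (Function('P')(w) = Mul(Add(-26, w), Pow(Mul(2, w), -1)) = Mul(Add(-26, w), Mul(Rational(1, 2), Pow(w, -1))) = Mul(Rational(1, 2), Pow(w, -1), Add(-26, w)))
Pow(Add(Function('P')(-4), 160), -1) = Pow(Add(Mul(Rational(1, 2), Pow(-4, -1), Add(-26, -4)), 160), -1) = Pow(Add(Mul(Rational(1, 2), Rational(-1, 4), -30), 160), -1) = Pow(Add(Rational(15, 4), 160), -1) = Pow(Rational(655, 4), -1) = Rational(4, 655)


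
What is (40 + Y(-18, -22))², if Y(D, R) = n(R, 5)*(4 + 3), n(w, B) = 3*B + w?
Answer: 81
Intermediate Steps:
n(w, B) = w + 3*B
Y(D, R) = 105 + 7*R (Y(D, R) = (R + 3*5)*(4 + 3) = (R + 15)*7 = (15 + R)*7 = 105 + 7*R)
(40 + Y(-18, -22))² = (40 + (105 + 7*(-22)))² = (40 + (105 - 154))² = (40 - 49)² = (-9)² = 81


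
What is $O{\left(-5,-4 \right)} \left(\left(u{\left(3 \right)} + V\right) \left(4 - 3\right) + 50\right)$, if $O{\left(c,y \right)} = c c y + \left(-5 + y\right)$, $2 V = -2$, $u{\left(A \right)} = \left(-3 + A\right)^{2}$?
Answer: $-5341$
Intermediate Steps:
$V = -1$ ($V = \frac{1}{2} \left(-2\right) = -1$)
$O{\left(c,y \right)} = -5 + y + y c^{2}$ ($O{\left(c,y \right)} = c^{2} y + \left(-5 + y\right) = y c^{2} + \left(-5 + y\right) = -5 + y + y c^{2}$)
$O{\left(-5,-4 \right)} \left(\left(u{\left(3 \right)} + V\right) \left(4 - 3\right) + 50\right) = \left(-5 - 4 - 4 \left(-5\right)^{2}\right) \left(\left(\left(-3 + 3\right)^{2} - 1\right) \left(4 - 3\right) + 50\right) = \left(-5 - 4 - 100\right) \left(\left(0^{2} - 1\right) 1 + 50\right) = \left(-5 - 4 - 100\right) \left(\left(0 - 1\right) 1 + 50\right) = - 109 \left(\left(-1\right) 1 + 50\right) = - 109 \left(-1 + 50\right) = \left(-109\right) 49 = -5341$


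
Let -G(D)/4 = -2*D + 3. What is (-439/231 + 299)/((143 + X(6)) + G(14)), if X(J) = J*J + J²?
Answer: 13726/14553 ≈ 0.94317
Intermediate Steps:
X(J) = 2*J² (X(J) = J² + J² = 2*J²)
G(D) = -12 + 8*D (G(D) = -4*(-2*D + 3) = -4*(3 - 2*D) = -12 + 8*D)
(-439/231 + 299)/((143 + X(6)) + G(14)) = (-439/231 + 299)/((143 + 2*6²) + (-12 + 8*14)) = (-439*1/231 + 299)/((143 + 2*36) + (-12 + 112)) = (-439/231 + 299)/((143 + 72) + 100) = 68630/(231*(215 + 100)) = (68630/231)/315 = (68630/231)*(1/315) = 13726/14553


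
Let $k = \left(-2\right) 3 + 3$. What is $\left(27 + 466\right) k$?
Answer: $-1479$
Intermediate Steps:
$k = -3$ ($k = -6 + 3 = -3$)
$\left(27 + 466\right) k = \left(27 + 466\right) \left(-3\right) = 493 \left(-3\right) = -1479$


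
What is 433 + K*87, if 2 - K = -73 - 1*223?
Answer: 26359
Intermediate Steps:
K = 298 (K = 2 - (-73 - 1*223) = 2 - (-73 - 223) = 2 - 1*(-296) = 2 + 296 = 298)
433 + K*87 = 433 + 298*87 = 433 + 25926 = 26359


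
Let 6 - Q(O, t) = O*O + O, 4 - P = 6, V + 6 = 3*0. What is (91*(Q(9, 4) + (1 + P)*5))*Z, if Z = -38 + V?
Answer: 356356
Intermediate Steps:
V = -6 (V = -6 + 3*0 = -6 + 0 = -6)
P = -2 (P = 4 - 1*6 = 4 - 6 = -2)
Q(O, t) = 6 - O - O² (Q(O, t) = 6 - (O*O + O) = 6 - (O² + O) = 6 - (O + O²) = 6 + (-O - O²) = 6 - O - O²)
Z = -44 (Z = -38 - 6 = -44)
(91*(Q(9, 4) + (1 + P)*5))*Z = (91*((6 - 1*9 - 1*9²) + (1 - 2)*5))*(-44) = (91*((6 - 9 - 1*81) - 1*5))*(-44) = (91*((6 - 9 - 81) - 5))*(-44) = (91*(-84 - 5))*(-44) = (91*(-89))*(-44) = -8099*(-44) = 356356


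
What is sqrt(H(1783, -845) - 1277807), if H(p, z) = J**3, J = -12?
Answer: I*sqrt(1279535) ≈ 1131.2*I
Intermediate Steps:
H(p, z) = -1728 (H(p, z) = (-12)**3 = -1728)
sqrt(H(1783, -845) - 1277807) = sqrt(-1728 - 1277807) = sqrt(-1279535) = I*sqrt(1279535)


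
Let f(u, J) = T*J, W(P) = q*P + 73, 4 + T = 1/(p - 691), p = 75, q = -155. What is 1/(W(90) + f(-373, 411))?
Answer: -616/9561347 ≈ -6.4426e-5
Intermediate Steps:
T = -2465/616 (T = -4 + 1/(75 - 691) = -4 + 1/(-616) = -4 - 1/616 = -2465/616 ≈ -4.0016)
W(P) = 73 - 155*P (W(P) = -155*P + 73 = 73 - 155*P)
f(u, J) = -2465*J/616
1/(W(90) + f(-373, 411)) = 1/((73 - 155*90) - 2465/616*411) = 1/((73 - 13950) - 1013115/616) = 1/(-13877 - 1013115/616) = 1/(-9561347/616) = -616/9561347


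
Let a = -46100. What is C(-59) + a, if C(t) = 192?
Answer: -45908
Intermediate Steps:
C(-59) + a = 192 - 46100 = -45908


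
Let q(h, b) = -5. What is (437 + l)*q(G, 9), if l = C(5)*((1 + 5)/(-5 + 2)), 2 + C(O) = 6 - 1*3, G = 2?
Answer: -2175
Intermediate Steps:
C(O) = 1 (C(O) = -2 + (6 - 1*3) = -2 + (6 - 3) = -2 + 3 = 1)
l = -2 (l = 1*((1 + 5)/(-5 + 2)) = 1*(6/(-3)) = 1*(6*(-⅓)) = 1*(-2) = -2)
(437 + l)*q(G, 9) = (437 - 2)*(-5) = 435*(-5) = -2175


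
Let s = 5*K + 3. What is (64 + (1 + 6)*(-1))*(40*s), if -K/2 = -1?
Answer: 29640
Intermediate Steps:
K = 2 (K = -2*(-1) = 2)
s = 13 (s = 5*2 + 3 = 10 + 3 = 13)
(64 + (1 + 6)*(-1))*(40*s) = (64 + (1 + 6)*(-1))*(40*13) = (64 + 7*(-1))*520 = (64 - 7)*520 = 57*520 = 29640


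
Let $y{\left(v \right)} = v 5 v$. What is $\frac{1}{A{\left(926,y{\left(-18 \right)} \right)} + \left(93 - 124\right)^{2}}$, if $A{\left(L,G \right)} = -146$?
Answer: $\frac{1}{815} \approx 0.001227$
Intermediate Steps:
$y{\left(v \right)} = 5 v^{2}$ ($y{\left(v \right)} = 5 v v = 5 v^{2}$)
$\frac{1}{A{\left(926,y{\left(-18 \right)} \right)} + \left(93 - 124\right)^{2}} = \frac{1}{-146 + \left(93 - 124\right)^{2}} = \frac{1}{-146 + \left(-31\right)^{2}} = \frac{1}{-146 + 961} = \frac{1}{815}$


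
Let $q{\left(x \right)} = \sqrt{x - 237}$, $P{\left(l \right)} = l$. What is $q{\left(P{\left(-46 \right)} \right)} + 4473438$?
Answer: $4473438 + i \sqrt{283} \approx 4.4734 \cdot 10^{6} + 16.823 i$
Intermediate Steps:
$q{\left(x \right)} = \sqrt{-237 + x}$
$q{\left(P{\left(-46 \right)} \right)} + 4473438 = \sqrt{-237 - 46} + 4473438 = \sqrt{-283} + 4473438 = i \sqrt{283} + 4473438 = 4473438 + i \sqrt{283}$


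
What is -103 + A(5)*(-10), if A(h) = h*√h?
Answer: -103 - 50*√5 ≈ -214.80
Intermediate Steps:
A(h) = h^(3/2)
-103 + A(5)*(-10) = -103 + 5^(3/2)*(-10) = -103 + (5*√5)*(-10) = -103 - 50*√5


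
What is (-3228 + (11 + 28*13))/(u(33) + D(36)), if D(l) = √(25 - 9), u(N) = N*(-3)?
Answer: 2853/95 ≈ 30.032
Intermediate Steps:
u(N) = -3*N
D(l) = 4 (D(l) = √16 = 4)
(-3228 + (11 + 28*13))/(u(33) + D(36)) = (-3228 + (11 + 28*13))/(-3*33 + 4) = (-3228 + (11 + 364))/(-99 + 4) = (-3228 + 375)/(-95) = -2853*(-1/95) = 2853/95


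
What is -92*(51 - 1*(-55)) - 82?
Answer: -9834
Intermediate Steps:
-92*(51 - 1*(-55)) - 82 = -92*(51 + 55) - 82 = -92*106 - 82 = -9752 - 82 = -9834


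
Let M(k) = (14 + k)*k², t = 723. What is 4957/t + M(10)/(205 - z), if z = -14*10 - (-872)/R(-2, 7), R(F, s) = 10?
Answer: 15065573/931947 ≈ 16.166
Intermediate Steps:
M(k) = k²*(14 + k)
z = -264/5 (z = -14*10 - (-872)/10 = -140 - (-872)/10 = -140 - 1*(-436/5) = -140 + 436/5 = -264/5 ≈ -52.800)
4957/t + M(10)/(205 - z) = 4957/723 + (10²*(14 + 10))/(205 - 1*(-264/5)) = 4957*(1/723) + (100*24)/(205 + 264/5) = 4957/723 + 2400/(1289/5) = 4957/723 + 2400*(5/1289) = 4957/723 + 12000/1289 = 15065573/931947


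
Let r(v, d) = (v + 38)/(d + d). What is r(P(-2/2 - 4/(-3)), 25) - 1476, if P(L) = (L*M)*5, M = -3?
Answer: -73767/50 ≈ -1475.3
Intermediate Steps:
P(L) = -15*L (P(L) = (L*(-3))*5 = -3*L*5 = -15*L)
r(v, d) = (38 + v)/(2*d) (r(v, d) = (38 + v)/((2*d)) = (38 + v)*(1/(2*d)) = (38 + v)/(2*d))
r(P(-2/2 - 4/(-3)), 25) - 1476 = (1/2)*(38 - 15*(-2/2 - 4/(-3)))/25 - 1476 = (1/2)*(1/25)*(38 - 15*(-2*1/2 - 4*(-1/3))) - 1476 = (1/2)*(1/25)*(38 - 15*(-1 + 4/3)) - 1476 = (1/2)*(1/25)*(38 - 15*1/3) - 1476 = (1/2)*(1/25)*(38 - 5) - 1476 = (1/2)*(1/25)*33 - 1476 = 33/50 - 1476 = -73767/50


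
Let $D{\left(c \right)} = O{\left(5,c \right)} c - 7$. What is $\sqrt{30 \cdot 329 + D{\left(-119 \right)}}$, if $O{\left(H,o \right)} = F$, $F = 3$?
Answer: $7 \sqrt{194} \approx 97.499$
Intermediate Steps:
$O{\left(H,o \right)} = 3$
$D{\left(c \right)} = -7 + 3 c$ ($D{\left(c \right)} = 3 c - 7 = -7 + 3 c$)
$\sqrt{30 \cdot 329 + D{\left(-119 \right)}} = \sqrt{30 \cdot 329 + \left(-7 + 3 \left(-119\right)\right)} = \sqrt{9870 - 364} = \sqrt{9506} = 7 \sqrt{194}$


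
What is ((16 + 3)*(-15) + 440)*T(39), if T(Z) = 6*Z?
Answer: 36270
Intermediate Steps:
((16 + 3)*(-15) + 440)*T(39) = ((16 + 3)*(-15) + 440)*(6*39) = (19*(-15) + 440)*234 = (-285 + 440)*234 = 155*234 = 36270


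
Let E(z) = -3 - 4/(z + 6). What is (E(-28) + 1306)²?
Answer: 205492225/121 ≈ 1.6983e+6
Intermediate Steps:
E(z) = -3 - 4/(6 + z)
(E(-28) + 1306)² = ((-22 - 3*(-28))/(6 - 28) + 1306)² = ((-22 + 84)/(-22) + 1306)² = (-1/22*62 + 1306)² = (-31/11 + 1306)² = (14335/11)² = 205492225/121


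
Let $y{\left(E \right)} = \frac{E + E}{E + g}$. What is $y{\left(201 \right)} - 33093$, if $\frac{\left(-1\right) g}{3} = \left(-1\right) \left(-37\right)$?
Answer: $- \frac{496328}{15} \approx -33089.0$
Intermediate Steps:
$g = -111$ ($g = - 3 \left(\left(-1\right) \left(-37\right)\right) = \left(-3\right) 37 = -111$)
$y{\left(E \right)} = \frac{2 E}{-111 + E}$ ($y{\left(E \right)} = \frac{E + E}{E - 111} = \frac{2 E}{-111 + E}$)
$y{\left(201 \right)} - 33093 = 2 \cdot 201 \frac{1}{-111 + 201} - 33093 = 2 \cdot 201 \cdot \frac{1}{90} - 33093 = \frac{67}{15} - 33093 = - \frac{496328}{15}$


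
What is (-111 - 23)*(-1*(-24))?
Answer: -3216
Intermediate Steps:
(-111 - 23)*(-1*(-24)) = -134*24 = -3216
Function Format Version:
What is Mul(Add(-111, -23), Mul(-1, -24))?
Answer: -3216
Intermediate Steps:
Mul(Add(-111, -23), Mul(-1, -24)) = Mul(-134, 24) = -3216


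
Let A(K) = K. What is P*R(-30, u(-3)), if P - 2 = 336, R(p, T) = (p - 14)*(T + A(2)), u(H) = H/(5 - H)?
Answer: -24167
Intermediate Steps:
R(p, T) = (-14 + p)*(2 + T) (R(p, T) = (p - 14)*(T + 2) = (-14 + p)*(2 + T))
P = 338 (P = 2 + 336 = 338)
P*R(-30, u(-3)) = 338*(-28 - (-14)*(-3)/(-5 - 3) + 2*(-30) - 1*(-3)/(-5 - 3)*(-30)) = 338*(-28 - (-14)*(-3)/(-8) - 60 - 1*(-3)/(-8)*(-30)) = 338*(-28 - (-14)*(-3)*(-1)/8 - 60 - 1*(-3)*(-⅛)*(-30)) = 338*(-28 - 14*(-3/8) - 60 - 3/8*(-30)) = 338*(-28 + 21/4 - 60 + 45/4) = 338*(-143/2) = -24167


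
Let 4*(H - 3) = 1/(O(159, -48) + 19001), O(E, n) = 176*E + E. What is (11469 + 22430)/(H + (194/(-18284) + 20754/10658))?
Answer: 155714927506982816/22676550008059 ≈ 6866.8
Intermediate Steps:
O(E, n) = 177*E
H = 565729/188576 (H = 3 + 1/(4*(177*159 + 19001)) = 3 + 1/(4*(28143 + 19001)) = 3 + (¼)/47144 = 3 + (¼)*(1/47144) = 3 + 1/188576 = 565729/188576 ≈ 3.0000)
(11469 + 22430)/(H + (194/(-18284) + 20754/10658)) = (11469 + 22430)/(565729/188576 + (194/(-18284) + 20754/10658)) = 33899/(565729/188576 + (194*(-1/18284) + 20754*(1/10658))) = 33899/(565729/188576 + (-97/9142 + 10377/5329)) = 33899/(565729/188576 + 94349621/48717718) = 33899/(22676550008059/4593496194784) = 33899*(4593496194784/22676550008059) = 155714927506982816/22676550008059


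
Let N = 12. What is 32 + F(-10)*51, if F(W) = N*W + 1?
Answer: -6037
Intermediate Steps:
F(W) = 1 + 12*W (F(W) = 12*W + 1 = 1 + 12*W)
32 + F(-10)*51 = 32 + (1 + 12*(-10))*51 = 32 + (1 - 120)*51 = 32 - 119*51 = 32 - 6069 = -6037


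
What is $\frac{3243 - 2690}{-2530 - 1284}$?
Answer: $- \frac{553}{3814} \approx -0.14499$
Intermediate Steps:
$\frac{3243 - 2690}{-2530 - 1284} = \frac{553}{-3814} = 553 \left(- \frac{1}{3814}\right) = - \frac{553}{3814}$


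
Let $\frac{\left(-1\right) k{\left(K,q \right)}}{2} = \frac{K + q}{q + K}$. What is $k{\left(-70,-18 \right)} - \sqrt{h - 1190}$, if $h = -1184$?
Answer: $-2 - i \sqrt{2374} \approx -2.0 - 48.724 i$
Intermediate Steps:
$k{\left(K,q \right)} = -2$ ($k{\left(K,q \right)} = - 2 \frac{K + q}{q + K} = - 2 \frac{K + q}{K + q} = \left(-2\right) 1 = -2$)
$k{\left(-70,-18 \right)} - \sqrt{h - 1190} = -2 - \sqrt{-1184 - 1190} = -2 - \sqrt{-2374} = -2 - i \sqrt{2374}$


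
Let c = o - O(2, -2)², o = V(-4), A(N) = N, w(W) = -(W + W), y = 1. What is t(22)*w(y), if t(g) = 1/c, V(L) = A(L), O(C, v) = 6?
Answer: 1/20 ≈ 0.050000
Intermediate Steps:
w(W) = -2*W
V(L) = L
o = -4
c = -40 (c = -4 - 1*6² = -4 - 1*36 = -4 - 36 = -40)
t(g) = -1/40 (t(g) = 1/(-40) = -1/40)
t(22)*w(y) = -(-1)/20 = -1/40*(-2) = 1/20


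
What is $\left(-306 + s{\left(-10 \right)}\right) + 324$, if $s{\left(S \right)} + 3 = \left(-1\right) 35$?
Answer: $-20$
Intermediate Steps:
$s{\left(S \right)} = -38$ ($s{\left(S \right)} = -3 - 35 = -38$)
$\left(-306 + s{\left(-10 \right)}\right) + 324 = \left(-306 - 38\right) + 324 = -344 + 324 = -20$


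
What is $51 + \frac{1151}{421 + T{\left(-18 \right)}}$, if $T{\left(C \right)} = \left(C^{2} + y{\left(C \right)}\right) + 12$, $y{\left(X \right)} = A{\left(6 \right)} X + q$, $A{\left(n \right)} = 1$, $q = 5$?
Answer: $\frac{39095}{744} \approx 52.547$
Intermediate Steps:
$y{\left(X \right)} = 5 + X$ ($y{\left(X \right)} = 1 X + 5 = X + 5 = 5 + X$)
$T{\left(C \right)} = 17 + C + C^{2}$ ($T{\left(C \right)} = \left(C^{2} + \left(5 + C\right)\right) + 12 = \left(5 + C + C^{2}\right) + 12 = 17 + C + C^{2}$)
$51 + \frac{1151}{421 + T{\left(-18 \right)}} = 51 + \frac{1151}{421 + \left(17 - 18 + \left(-18\right)^{2}\right)} = 51 + \frac{1151}{421 + \left(17 - 18 + 324\right)} = 51 + \frac{1151}{421 + 323} = 51 + \frac{1151}{744} = \frac{39095}{744}$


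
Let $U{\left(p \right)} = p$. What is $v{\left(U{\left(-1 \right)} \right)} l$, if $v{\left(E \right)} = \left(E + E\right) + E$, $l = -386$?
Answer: $1158$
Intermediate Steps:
$v{\left(E \right)} = 3 E$ ($v{\left(E \right)} = 2 E + E = 3 E$)
$v{\left(U{\left(-1 \right)} \right)} l = 3 \left(-1\right) \left(-386\right) = \left(-3\right) \left(-386\right) = 1158$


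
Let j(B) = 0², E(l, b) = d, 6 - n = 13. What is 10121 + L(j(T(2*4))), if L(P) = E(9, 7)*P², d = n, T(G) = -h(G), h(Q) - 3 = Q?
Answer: 10121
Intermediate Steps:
h(Q) = 3 + Q
T(G) = -3 - G (T(G) = -(3 + G) = -3 - G)
n = -7 (n = 6 - 1*13 = 6 - 13 = -7)
d = -7
E(l, b) = -7
j(B) = 0
L(P) = -7*P²
10121 + L(j(T(2*4))) = 10121 - 7*0² = 10121 - 7*0 = 10121 + 0 = 10121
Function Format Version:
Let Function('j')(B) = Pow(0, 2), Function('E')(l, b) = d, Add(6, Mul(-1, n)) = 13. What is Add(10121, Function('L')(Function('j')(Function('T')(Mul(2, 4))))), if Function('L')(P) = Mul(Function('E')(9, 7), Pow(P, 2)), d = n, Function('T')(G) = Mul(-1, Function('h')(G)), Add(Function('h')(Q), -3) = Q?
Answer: 10121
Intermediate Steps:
Function('h')(Q) = Add(3, Q)
Function('T')(G) = Add(-3, Mul(-1, G)) (Function('T')(G) = Mul(-1, Add(3, G)) = Add(-3, Mul(-1, G)))
n = -7 (n = Add(6, Mul(-1, 13)) = Add(6, -13) = -7)
d = -7
Function('E')(l, b) = -7
Function('j')(B) = 0
Function('L')(P) = Mul(-7, Pow(P, 2))
Add(10121, Function('L')(Function('j')(Function('T')(Mul(2, 4))))) = Add(10121, Mul(-7, Pow(0, 2))) = Add(10121, Mul(-7, 0)) = Add(10121, 0) = 10121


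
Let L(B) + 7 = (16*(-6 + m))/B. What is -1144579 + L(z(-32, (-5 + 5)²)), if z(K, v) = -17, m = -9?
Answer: -19457722/17 ≈ -1.1446e+6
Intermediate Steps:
L(B) = -7 - 240/B (L(B) = -7 + (16*(-6 - 9))/B = -7 + (16*(-15))/B = -7 - 240/B)
-1144579 + L(z(-32, (-5 + 5)²)) = -1144579 + (-7 - 240/(-17)) = -1144579 + (-7 - 240*(-1/17)) = -1144579 + (-7 + 240/17) = -1144579 + 121/17 = -19457722/17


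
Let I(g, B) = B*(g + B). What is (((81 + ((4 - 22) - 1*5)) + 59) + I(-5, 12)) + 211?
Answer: 412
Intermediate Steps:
I(g, B) = B*(B + g)
(((81 + ((4 - 22) - 1*5)) + 59) + I(-5, 12)) + 211 = (((81 + ((4 - 22) - 1*5)) + 59) + 12*(12 - 5)) + 211 = (((81 + (-18 - 5)) + 59) + 12*7) + 211 = (((81 - 23) + 59) + 84) + 211 = ((58 + 59) + 84) + 211 = (117 + 84) + 211 = 201 + 211 = 412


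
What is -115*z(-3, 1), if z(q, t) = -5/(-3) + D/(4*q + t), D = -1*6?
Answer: -8395/33 ≈ -254.39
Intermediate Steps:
D = -6
z(q, t) = 5/3 - 6/(t + 4*q) (z(q, t) = -5/(-3) - 6/(4*q + t) = -5*(-⅓) - 6/(t + 4*q) = 5/3 - 6/(t + 4*q))
-115*z(-3, 1) = -115*(-18 + 5*1 + 20*(-3))/(3*(1 + 4*(-3))) = -115*(-18 + 5 - 60)/(3*(1 - 12)) = -115*(-73)/(3*(-11)) = -115*(-1)*(-73)/(3*11) = -115*73/33 = -8395/33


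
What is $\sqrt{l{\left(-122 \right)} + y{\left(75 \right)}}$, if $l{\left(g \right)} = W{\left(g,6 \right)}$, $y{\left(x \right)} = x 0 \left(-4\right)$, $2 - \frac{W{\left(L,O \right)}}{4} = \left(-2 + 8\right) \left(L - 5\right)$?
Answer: $4 \sqrt{191} \approx 55.281$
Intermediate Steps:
$W{\left(L,O \right)} = 128 - 24 L$ ($W{\left(L,O \right)} = 8 - 4 \left(-2 + 8\right) \left(L - 5\right) = 8 - 4 \cdot 6 \left(-5 + L\right) = 8 - 4 \left(-30 + 6 L\right) = 8 - \left(-120 + 24 L\right) = 128 - 24 L$)
$y{\left(x \right)} = 0$ ($y{\left(x \right)} = 0 \left(-4\right) = 0$)
$l{\left(g \right)} = 128 - 24 g$
$\sqrt{l{\left(-122 \right)} + y{\left(75 \right)}} = \sqrt{\left(128 - -2928\right) + 0} = \sqrt{\left(128 + 2928\right) + 0} = \sqrt{3056 + 0} = \sqrt{3056} = 4 \sqrt{191}$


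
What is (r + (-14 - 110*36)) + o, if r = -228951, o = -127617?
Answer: -360542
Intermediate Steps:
(r + (-14 - 110*36)) + o = (-228951 + (-14 - 110*36)) - 127617 = (-228951 + (-14 - 3960)) - 127617 = (-228951 - 3974) - 127617 = -232925 - 127617 = -360542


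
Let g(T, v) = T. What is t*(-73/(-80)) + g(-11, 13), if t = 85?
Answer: 1065/16 ≈ 66.563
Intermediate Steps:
t*(-73/(-80)) + g(-11, 13) = 85*(-73/(-80)) - 11 = 85*(-73*(-1/80)) - 11 = 85*(73/80) - 11 = 1241/16 - 11 = 1065/16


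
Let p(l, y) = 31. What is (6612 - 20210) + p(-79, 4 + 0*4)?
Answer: -13567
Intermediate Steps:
(6612 - 20210) + p(-79, 4 + 0*4) = (6612 - 20210) + 31 = -13598 + 31 = -13567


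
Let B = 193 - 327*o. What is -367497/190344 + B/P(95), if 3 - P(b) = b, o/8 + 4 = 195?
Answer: 7919664629/1459304 ≈ 5427.0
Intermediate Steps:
o = 1528 (o = -32 + 8*195 = -32 + 1560 = 1528)
P(b) = 3 - b
B = -499463 (B = 193 - 327*1528 = 193 - 499656 = -499463)
-367497/190344 + B/P(95) = -367497/190344 - 499463/(3 - 1*95) = -367497*1/190344 - 499463/(3 - 95) = -122499/63448 - 499463/(-92) = -122499/63448 - 499463*(-1/92) = -122499/63448 + 499463/92 = 7919664629/1459304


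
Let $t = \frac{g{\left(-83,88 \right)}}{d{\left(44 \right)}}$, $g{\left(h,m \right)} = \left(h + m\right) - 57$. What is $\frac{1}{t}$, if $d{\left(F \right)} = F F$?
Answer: $- \frac{484}{13} \approx -37.231$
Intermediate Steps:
$d{\left(F \right)} = F^{2}$
$g{\left(h,m \right)} = -57 + h + m$
$t = - \frac{13}{484}$ ($t = \frac{-57 - 83 + 88}{44^{2}} = - \frac{52}{1936} = \left(-52\right) \frac{1}{1936} = - \frac{13}{484} \approx -0.026859$)
$\frac{1}{t} = \frac{1}{- \frac{13}{484}} = - \frac{484}{13}$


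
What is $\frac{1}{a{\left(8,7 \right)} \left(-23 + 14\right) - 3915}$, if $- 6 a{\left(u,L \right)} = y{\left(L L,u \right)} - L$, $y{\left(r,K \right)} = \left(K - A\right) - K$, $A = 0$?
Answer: $- \frac{2}{7851} \approx -0.00025474$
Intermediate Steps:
$y{\left(r,K \right)} = 0$ ($y{\left(r,K \right)} = \left(K - 0\right) - K = \left(K + 0\right) - K = K - K = 0$)
$a{\left(u,L \right)} = \frac{L}{6}$ ($a{\left(u,L \right)} = - \frac{0 - L}{6} = - \frac{\left(-1\right) L}{6} = \frac{L}{6}$)
$\frac{1}{a{\left(8,7 \right)} \left(-23 + 14\right) - 3915} = \frac{1}{\frac{1}{6} \cdot 7 \left(-23 + 14\right) - 3915} = \frac{1}{\frac{7}{6} \left(-9\right) - 3915} = \frac{1}{- \frac{21}{2} - 3915} = \frac{1}{- \frac{7851}{2}} = - \frac{2}{7851}$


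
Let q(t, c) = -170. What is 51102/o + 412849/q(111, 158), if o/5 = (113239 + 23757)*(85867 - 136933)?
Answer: -80228461533537/33035900420 ≈ -2428.5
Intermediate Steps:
o = -34979188680 (o = 5*((113239 + 23757)*(85867 - 136933)) = 5*(136996*(-51066)) = 5*(-6995837736) = -34979188680)
51102/o + 412849/q(111, 158) = 51102/(-34979188680) + 412849/(-170) = 51102*(-1/34979188680) + 412849*(-1/170) = -2839/1943288260 - 412849/170 = -80228461533537/33035900420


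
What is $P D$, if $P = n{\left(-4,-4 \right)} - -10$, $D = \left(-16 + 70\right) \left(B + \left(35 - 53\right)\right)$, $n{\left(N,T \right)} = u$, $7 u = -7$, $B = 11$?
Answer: $-3402$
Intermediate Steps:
$u = -1$ ($u = \frac{1}{7} \left(-7\right) = -1$)
$n{\left(N,T \right)} = -1$
$D = -378$ ($D = \left(-16 + 70\right) \left(11 + \left(35 - 53\right)\right) = 54 \left(11 + \left(35 - 53\right)\right) = 54 \left(11 - 18\right) = 54 \left(-7\right) = -378$)
$P = 9$ ($P = -1 - -10 = -1 + 10 = 9$)
$P D = 9 \left(-378\right) = -3402$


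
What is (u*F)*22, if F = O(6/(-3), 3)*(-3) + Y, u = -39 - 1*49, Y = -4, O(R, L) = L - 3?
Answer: 7744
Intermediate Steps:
O(R, L) = -3 + L
u = -88 (u = -39 - 49 = -88)
F = -4 (F = (-3 + 3)*(-3) - 4 = 0*(-3) - 4 = 0 - 4 = -4)
(u*F)*22 = -88*(-4)*22 = 352*22 = 7744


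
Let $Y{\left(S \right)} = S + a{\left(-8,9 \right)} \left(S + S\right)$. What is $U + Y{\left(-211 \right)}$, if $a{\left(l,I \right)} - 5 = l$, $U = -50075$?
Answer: $-49020$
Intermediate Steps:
$a{\left(l,I \right)} = 5 + l$
$Y{\left(S \right)} = - 5 S$ ($Y{\left(S \right)} = S + \left(5 - 8\right) \left(S + S\right) = S - 3 \cdot 2 S = S - 6 S = - 5 S$)
$U + Y{\left(-211 \right)} = -50075 - -1055 = -50075 + 1055 = -49020$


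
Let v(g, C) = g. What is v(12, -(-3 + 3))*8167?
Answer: 98004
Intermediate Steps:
v(12, -(-3 + 3))*8167 = 12*8167 = 98004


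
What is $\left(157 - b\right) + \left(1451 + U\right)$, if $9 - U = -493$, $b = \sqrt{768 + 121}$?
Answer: $2110 - \sqrt{889} \approx 2080.2$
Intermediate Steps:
$b = \sqrt{889} \approx 29.816$
$U = 502$ ($U = 9 - -493 = 9 + 493 = 502$)
$\left(157 - b\right) + \left(1451 + U\right) = \left(157 - \sqrt{889}\right) + \left(1451 + 502\right) = \left(157 - \sqrt{889}\right) + 1953 = 2110 - \sqrt{889}$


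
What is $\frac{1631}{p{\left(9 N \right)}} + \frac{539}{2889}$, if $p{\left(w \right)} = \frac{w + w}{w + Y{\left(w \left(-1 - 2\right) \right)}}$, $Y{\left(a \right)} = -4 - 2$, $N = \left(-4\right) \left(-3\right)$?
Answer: $\frac{8902523}{11556} \approx 770.38$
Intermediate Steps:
$N = 12$
$Y{\left(a \right)} = -6$ ($Y{\left(a \right)} = -4 - 2 = -6$)
$p{\left(w \right)} = \frac{2 w}{-6 + w}$ ($p{\left(w \right)} = \frac{w + w}{w - 6} = \frac{2 w}{-6 + w}$)
$\frac{1631}{p{\left(9 N \right)}} + \frac{539}{2889} = \frac{1631}{2 \cdot 9 \cdot 12 \frac{1}{-6 + 9 \cdot 12}} + \frac{539}{2889} = \frac{1631}{2 \cdot 108 \frac{1}{-6 + 108}} + 539 \cdot \frac{1}{2889} = \frac{1631}{2 \cdot 108 \cdot \frac{1}{102}} + \frac{539}{2889} = \frac{1631}{\frac{36}{17}} + \frac{539}{2889} = 1631 \cdot \frac{17}{36} + \frac{539}{2889} = \frac{27727}{36} + \frac{539}{2889} = \frac{8902523}{11556}$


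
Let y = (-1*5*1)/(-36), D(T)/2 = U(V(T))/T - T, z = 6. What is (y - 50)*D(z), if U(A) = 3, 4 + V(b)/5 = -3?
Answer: 19745/36 ≈ 548.47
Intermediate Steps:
V(b) = -35 (V(b) = -20 + 5*(-3) = -20 - 15 = -35)
D(T) = -2*T + 6/T (D(T) = 2*(3/T - T) = 2*(-T + 3/T) = -2*T + 6/T)
y = 5/36 (y = -5*1*(-1/36) = -5*(-1/36) = 5/36 ≈ 0.13889)
(y - 50)*D(z) = (5/36 - 50)*(-2*6 + 6/6) = -1795*(-12 + 6*(1/6))/36 = -1795*(-12 + 1)/36 = -1795/36*(-11) = 19745/36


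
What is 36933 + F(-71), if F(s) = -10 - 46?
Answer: 36877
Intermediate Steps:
F(s) = -56
36933 + F(-71) = 36933 - 56 = 36877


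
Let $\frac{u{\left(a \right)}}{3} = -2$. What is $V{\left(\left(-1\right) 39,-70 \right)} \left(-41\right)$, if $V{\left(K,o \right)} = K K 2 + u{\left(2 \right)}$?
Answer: $-124476$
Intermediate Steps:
$u{\left(a \right)} = -6$ ($u{\left(a \right)} = 3 \left(-2\right) = -6$)
$V{\left(K,o \right)} = -6 + 2 K^{2}$ ($V{\left(K,o \right)} = K K 2 - 6 = K^{2} \cdot 2 - 6 = 2 K^{2} - 6 = -6 + 2 K^{2}$)
$V{\left(\left(-1\right) 39,-70 \right)} \left(-41\right) = \left(-6 + 2 \left(\left(-1\right) 39\right)^{2}\right) \left(-41\right) = \left(-6 + 2 \left(-39\right)^{2}\right) \left(-41\right) = \left(-6 + 2 \cdot 1521\right) \left(-41\right) = \left(-6 + 3042\right) \left(-41\right) = 3036 \left(-41\right) = -124476$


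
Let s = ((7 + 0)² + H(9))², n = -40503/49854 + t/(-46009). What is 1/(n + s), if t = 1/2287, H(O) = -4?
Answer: 1748588884294/3539471880585649 ≈ 0.00049403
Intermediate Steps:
t = 1/2287 ≈ 0.00043725
n = -1420610109701/1748588884294 (n = -40503/49854 + (1/2287)/(-46009) = -40503*1/49854 + (1/2287)*(-1/46009) = -13501/16618 - 1/105222583 = -1420610109701/1748588884294 ≈ -0.81243)
s = 2025 (s = ((7 + 0)² - 4)² = (7² - 4)² = (49 - 4)² = 45² = 2025)
1/(n + s) = 1/(-1420610109701/1748588884294 + 2025) = 1/(3539471880585649/1748588884294) = 1748588884294/3539471880585649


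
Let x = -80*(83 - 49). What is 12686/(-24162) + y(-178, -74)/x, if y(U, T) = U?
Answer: -7551271/16430160 ≈ -0.45960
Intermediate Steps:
x = -2720 (x = -80*34 = -2720)
12686/(-24162) + y(-178, -74)/x = 12686/(-24162) - 178/(-2720) = 12686*(-1/24162) - 178*(-1/2720) = -6343/12081 + 89/1360 = -7551271/16430160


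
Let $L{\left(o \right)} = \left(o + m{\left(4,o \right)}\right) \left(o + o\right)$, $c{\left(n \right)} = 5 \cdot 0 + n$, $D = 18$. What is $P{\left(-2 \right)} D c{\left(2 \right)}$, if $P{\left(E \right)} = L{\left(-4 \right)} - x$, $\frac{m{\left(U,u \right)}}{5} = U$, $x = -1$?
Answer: $-4572$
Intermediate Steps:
$m{\left(U,u \right)} = 5 U$
$c{\left(n \right)} = n$ ($c{\left(n \right)} = 0 + n = n$)
$L{\left(o \right)} = 2 o \left(20 + o\right)$ ($L{\left(o \right)} = \left(o + 5 \cdot 4\right) \left(o + o\right) = \left(o + 20\right) 2 o = \left(20 + o\right) 2 o = 2 o \left(20 + o\right)$)
$P{\left(E \right)} = -127$ ($P{\left(E \right)} = 2 \left(-4\right) \left(20 - 4\right) - -1 = 2 \left(-4\right) 16 + 1 = -128 + 1 = -127$)
$P{\left(-2 \right)} D c{\left(2 \right)} = \left(-127\right) 18 \cdot 2 = \left(-2286\right) 2 = -4572$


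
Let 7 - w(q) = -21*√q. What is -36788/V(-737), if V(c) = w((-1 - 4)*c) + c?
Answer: -5371048/218437 - 772548*√3685/1092185 ≈ -67.527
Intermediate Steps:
w(q) = 7 + 21*√q (w(q) = 7 - (-21)*√q = 7 + 21*√q)
V(c) = 7 + c + 21*√5*√(-c) (V(c) = (7 + 21*√((-1 - 4)*c)) + c = (7 + 21*√(-5*c)) + c = (7 + 21*(√5*√(-c))) + c = (7 + 21*√5*√(-c)) + c = 7 + c + 21*√5*√(-c))
-36788/V(-737) = -36788/(7 - 737 + 21*√5*√(-1*(-737))) = -36788/(7 - 737 + 21*√5*√737) = -36788/(7 - 737 + 21*√3685) = -36788/(-730 + 21*√3685)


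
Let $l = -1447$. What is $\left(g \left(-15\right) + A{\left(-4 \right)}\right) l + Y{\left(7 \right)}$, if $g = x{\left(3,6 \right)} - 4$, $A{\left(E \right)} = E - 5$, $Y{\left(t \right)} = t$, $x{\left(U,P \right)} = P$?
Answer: $56440$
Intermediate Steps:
$A{\left(E \right)} = -5 + E$
$g = 2$ ($g = 6 - 4 = 2$)
$\left(g \left(-15\right) + A{\left(-4 \right)}\right) l + Y{\left(7 \right)} = \left(2 \left(-15\right) - 9\right) \left(-1447\right) + 7 = \left(-30 - 9\right) \left(-1447\right) + 7 = \left(-39\right) \left(-1447\right) + 7 = 56433 + 7 = 56440$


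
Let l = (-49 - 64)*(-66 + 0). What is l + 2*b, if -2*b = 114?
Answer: 7344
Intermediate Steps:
b = -57 (b = -½*114 = -57)
l = 7458 (l = -113*(-66) = 7458)
l + 2*b = 7458 + 2*(-57) = 7458 - 114 = 7344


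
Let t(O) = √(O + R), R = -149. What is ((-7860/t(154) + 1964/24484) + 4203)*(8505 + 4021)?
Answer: 322257078404/6121 - 19690872*√5 ≈ 8.6176e+6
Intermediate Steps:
t(O) = √(-149 + O) (t(O) = √(O - 149) = √(-149 + O))
((-7860/t(154) + 1964/24484) + 4203)*(8505 + 4021) = ((-7860/√(-149 + 154) + 1964/24484) + 4203)*(8505 + 4021) = ((-7860*√5/5 + 1964*(1/24484)) + 4203)*12526 = ((-1572*√5 + 491/6121) + 4203)*12526 = ((491/6121 - 1572*√5) + 4203)*12526 = (25727054/6121 - 1572*√5)*12526 = 322257078404/6121 - 19690872*√5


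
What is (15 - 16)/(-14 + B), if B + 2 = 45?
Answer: -1/29 ≈ -0.034483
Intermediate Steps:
B = 43 (B = -2 + 45 = 43)
(15 - 16)/(-14 + B) = (15 - 16)/(-14 + 43) = -1/29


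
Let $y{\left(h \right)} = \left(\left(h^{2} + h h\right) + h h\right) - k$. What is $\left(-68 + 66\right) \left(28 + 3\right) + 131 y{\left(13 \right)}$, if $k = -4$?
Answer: $66879$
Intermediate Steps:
$y{\left(h \right)} = 4 + 3 h^{2}$ ($y{\left(h \right)} = \left(\left(h^{2} + h h\right) + h h\right) - -4 = \left(\left(h^{2} + h^{2}\right) + h^{2}\right) + 4 = \left(2 h^{2} + h^{2}\right) + 4 = 3 h^{2} + 4 = 4 + 3 h^{2}$)
$\left(-68 + 66\right) \left(28 + 3\right) + 131 y{\left(13 \right)} = \left(-68 + 66\right) \left(28 + 3\right) + 131 \left(4 + 3 \cdot 13^{2}\right) = \left(-2\right) 31 + 131 \left(4 + 3 \cdot 169\right) = -62 + 131 \left(4 + 507\right) = -62 + 131 \cdot 511 = -62 + 66941 = 66879$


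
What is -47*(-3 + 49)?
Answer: -2162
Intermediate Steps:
-47*(-3 + 49) = -47*46 = -2162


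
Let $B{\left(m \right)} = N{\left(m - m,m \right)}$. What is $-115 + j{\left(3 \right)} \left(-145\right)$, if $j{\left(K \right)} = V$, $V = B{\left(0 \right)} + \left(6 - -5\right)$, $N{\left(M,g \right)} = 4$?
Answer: $-2290$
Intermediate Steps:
$B{\left(m \right)} = 4$
$V = 15$ ($V = 4 + \left(6 - -5\right) = 4 + \left(6 + 5\right) = 4 + 11 = 15$)
$j{\left(K \right)} = 15$
$-115 + j{\left(3 \right)} \left(-145\right) = -115 + 15 \left(-145\right) = -115 - 2175 = -2290$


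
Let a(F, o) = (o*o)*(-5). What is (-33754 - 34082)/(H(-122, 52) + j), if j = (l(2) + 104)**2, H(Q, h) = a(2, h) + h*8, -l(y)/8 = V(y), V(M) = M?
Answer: 16959/1340 ≈ 12.656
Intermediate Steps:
l(y) = -8*y
a(F, o) = -5*o**2 (a(F, o) = o**2*(-5) = -5*o**2)
H(Q, h) = -5*h**2 + 8*h (H(Q, h) = -5*h**2 + h*8 = -5*h**2 + 8*h)
j = 7744 (j = (-8*2 + 104)**2 = (-16 + 104)**2 = 88**2 = 7744)
(-33754 - 34082)/(H(-122, 52) + j) = (-33754 - 34082)/(52*(8 - 5*52) + 7744) = -67836/(52*(8 - 260) + 7744) = -67836/(52*(-252) + 7744) = -67836/(-13104 + 7744) = -67836/(-5360) = -67836*(-1/5360) = 16959/1340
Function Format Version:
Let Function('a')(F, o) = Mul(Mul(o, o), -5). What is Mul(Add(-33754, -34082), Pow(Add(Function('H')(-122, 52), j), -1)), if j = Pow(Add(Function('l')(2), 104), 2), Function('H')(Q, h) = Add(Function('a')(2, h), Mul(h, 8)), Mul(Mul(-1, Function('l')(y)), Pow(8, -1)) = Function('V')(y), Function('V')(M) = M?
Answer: Rational(16959, 1340) ≈ 12.656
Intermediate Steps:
Function('l')(y) = Mul(-8, y)
Function('a')(F, o) = Mul(-5, Pow(o, 2)) (Function('a')(F, o) = Mul(Pow(o, 2), -5) = Mul(-5, Pow(o, 2)))
Function('H')(Q, h) = Add(Mul(-5, Pow(h, 2)), Mul(8, h)) (Function('H')(Q, h) = Add(Mul(-5, Pow(h, 2)), Mul(h, 8)) = Add(Mul(-5, Pow(h, 2)), Mul(8, h)))
j = 7744 (j = Pow(Add(Mul(-8, 2), 104), 2) = Pow(Add(-16, 104), 2) = Pow(88, 2) = 7744)
Mul(Add(-33754, -34082), Pow(Add(Function('H')(-122, 52), j), -1)) = Mul(Add(-33754, -34082), Pow(Add(Mul(52, Add(8, Mul(-5, 52))), 7744), -1)) = Mul(-67836, Pow(Add(Mul(52, Add(8, -260)), 7744), -1)) = Mul(-67836, Pow(Add(Mul(52, -252), 7744), -1)) = Mul(-67836, Pow(Add(-13104, 7744), -1)) = Mul(-67836, Pow(-5360, -1)) = Mul(-67836, Rational(-1, 5360)) = Rational(16959, 1340)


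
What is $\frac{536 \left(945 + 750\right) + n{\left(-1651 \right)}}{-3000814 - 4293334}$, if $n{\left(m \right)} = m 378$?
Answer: $- \frac{142221}{3647074} \approx -0.038996$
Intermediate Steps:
$n{\left(m \right)} = 378 m$
$\frac{536 \left(945 + 750\right) + n{\left(-1651 \right)}}{-3000814 - 4293334} = \frac{536 \left(945 + 750\right) + 378 \left(-1651\right)}{-3000814 - 4293334} = \frac{536 \cdot 1695 - 624078}{-7294148} = \left(908520 - 624078\right) \left(- \frac{1}{7294148}\right) = 284442 \left(- \frac{1}{7294148}\right) = - \frac{142221}{3647074}$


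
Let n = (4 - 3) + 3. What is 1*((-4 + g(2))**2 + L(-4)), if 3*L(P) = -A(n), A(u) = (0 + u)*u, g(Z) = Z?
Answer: -4/3 ≈ -1.3333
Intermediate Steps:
n = 4 (n = 1 + 3 = 4)
A(u) = u**2 (A(u) = u*u = u**2)
L(P) = -16/3 (L(P) = (-1*4**2)/3 = (-1*16)/3 = (1/3)*(-16) = -16/3)
1*((-4 + g(2))**2 + L(-4)) = 1*((-4 + 2)**2 - 16/3) = 1*((-2)**2 - 16/3) = 1*(4 - 16/3) = 1*(-4/3) = -4/3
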